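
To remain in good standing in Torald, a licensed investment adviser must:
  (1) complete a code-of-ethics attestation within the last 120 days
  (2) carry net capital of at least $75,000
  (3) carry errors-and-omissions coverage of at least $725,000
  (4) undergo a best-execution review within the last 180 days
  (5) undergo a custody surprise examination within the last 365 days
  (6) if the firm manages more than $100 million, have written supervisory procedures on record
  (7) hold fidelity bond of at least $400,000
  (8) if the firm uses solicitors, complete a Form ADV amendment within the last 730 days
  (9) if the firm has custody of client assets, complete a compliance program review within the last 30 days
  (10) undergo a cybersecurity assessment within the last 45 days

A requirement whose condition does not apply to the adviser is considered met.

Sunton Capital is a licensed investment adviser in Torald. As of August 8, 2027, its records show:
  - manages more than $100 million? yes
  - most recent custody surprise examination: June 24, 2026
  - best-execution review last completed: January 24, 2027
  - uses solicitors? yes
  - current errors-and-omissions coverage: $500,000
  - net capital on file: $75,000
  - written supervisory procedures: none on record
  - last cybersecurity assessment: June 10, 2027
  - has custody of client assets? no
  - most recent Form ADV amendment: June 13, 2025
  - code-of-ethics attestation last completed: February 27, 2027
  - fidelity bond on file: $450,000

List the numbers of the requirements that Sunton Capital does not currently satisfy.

1. code-of-ethics attestation 162 days ago vs limit 120 → not met
2. net capital $75,000 ≥ $75,000 → met
3. errors-and-omissions coverage $500,000 < $725,000 → not met
4. best-execution review 196 days ago vs limit 180 → not met
5. custody surprise examination 410 days ago vs limit 365 → not met
6. condition 'manages more than $100 million' holds; written supervisory procedures absent → not met
7. fidelity bond $450,000 ≥ $400,000 → met
8. condition 'uses solicitors' holds; Form ADV amendment 786 days ago vs limit 730 → not met
9. condition 'has custody of client assets' does not hold → requirement n/a → met
10. cybersecurity assessment 59 days ago vs limit 45 → not met
Not met: 1, 3, 4, 5, 6, 8, 10

1, 3, 4, 5, 6, 8, 10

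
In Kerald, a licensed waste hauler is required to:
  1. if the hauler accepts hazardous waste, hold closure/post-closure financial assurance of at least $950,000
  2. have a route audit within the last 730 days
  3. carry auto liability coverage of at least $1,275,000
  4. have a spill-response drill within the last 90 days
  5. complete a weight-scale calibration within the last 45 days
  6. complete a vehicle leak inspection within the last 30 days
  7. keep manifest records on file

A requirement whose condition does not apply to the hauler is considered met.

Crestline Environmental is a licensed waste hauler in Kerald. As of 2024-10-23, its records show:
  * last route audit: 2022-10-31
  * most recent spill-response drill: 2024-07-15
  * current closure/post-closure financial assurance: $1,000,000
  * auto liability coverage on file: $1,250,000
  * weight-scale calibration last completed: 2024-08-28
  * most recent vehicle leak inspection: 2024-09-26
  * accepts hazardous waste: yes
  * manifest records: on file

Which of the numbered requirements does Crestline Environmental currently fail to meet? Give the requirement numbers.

1. condition 'accepts hazardous waste' holds; closure/post-closure financial assurance $1,000,000 ≥ $950,000 → met
2. route audit 723 days ago vs limit 730 → met
3. auto liability coverage $1,250,000 < $1,275,000 → not met
4. spill-response drill 100 days ago vs limit 90 → not met
5. weight-scale calibration 56 days ago vs limit 45 → not met
6. vehicle leak inspection 27 days ago vs limit 30 → met
7. manifest records present → met
Not met: 3, 4, 5

3, 4, 5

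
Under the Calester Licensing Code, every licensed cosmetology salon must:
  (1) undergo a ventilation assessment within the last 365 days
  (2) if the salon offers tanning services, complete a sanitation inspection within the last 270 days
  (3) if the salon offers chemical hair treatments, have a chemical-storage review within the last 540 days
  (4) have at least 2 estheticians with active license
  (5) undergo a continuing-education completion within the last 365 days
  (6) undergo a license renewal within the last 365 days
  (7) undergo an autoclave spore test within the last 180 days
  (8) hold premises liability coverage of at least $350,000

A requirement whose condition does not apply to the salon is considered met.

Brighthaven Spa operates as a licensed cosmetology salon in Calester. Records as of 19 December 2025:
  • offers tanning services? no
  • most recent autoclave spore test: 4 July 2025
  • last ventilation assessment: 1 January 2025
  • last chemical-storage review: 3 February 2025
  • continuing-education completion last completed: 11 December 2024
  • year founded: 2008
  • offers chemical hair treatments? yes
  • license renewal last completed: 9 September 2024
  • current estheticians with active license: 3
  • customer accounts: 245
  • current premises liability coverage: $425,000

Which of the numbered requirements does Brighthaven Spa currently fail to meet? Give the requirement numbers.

1. ventilation assessment 352 days ago vs limit 365 → met
2. condition 'offers tanning services' does not hold → requirement n/a → met
3. condition 'offers chemical hair treatments' holds; chemical-storage review 319 days ago vs limit 540 → met
4. estheticians with active license 3 ≥ 2 → met
5. continuing-education completion 373 days ago vs limit 365 → not met
6. license renewal 466 days ago vs limit 365 → not met
7. autoclave spore test 168 days ago vs limit 180 → met
8. premises liability coverage $425,000 ≥ $350,000 → met
Not met: 5, 6

5, 6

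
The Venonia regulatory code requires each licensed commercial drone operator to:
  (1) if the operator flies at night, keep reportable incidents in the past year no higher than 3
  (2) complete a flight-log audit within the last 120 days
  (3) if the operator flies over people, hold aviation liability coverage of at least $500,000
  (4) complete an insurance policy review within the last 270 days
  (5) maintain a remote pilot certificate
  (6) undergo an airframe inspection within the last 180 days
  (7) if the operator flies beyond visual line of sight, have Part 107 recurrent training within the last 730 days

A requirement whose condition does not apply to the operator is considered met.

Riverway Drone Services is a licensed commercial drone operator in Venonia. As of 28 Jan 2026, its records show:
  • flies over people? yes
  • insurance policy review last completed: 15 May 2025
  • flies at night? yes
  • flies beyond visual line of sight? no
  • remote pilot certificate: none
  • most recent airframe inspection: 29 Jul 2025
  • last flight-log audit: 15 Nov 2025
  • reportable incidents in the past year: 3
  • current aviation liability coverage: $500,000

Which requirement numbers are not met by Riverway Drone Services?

1. condition 'flies at night' holds; reportable incidents in the past year 3 ≤ 3 → met
2. flight-log audit 74 days ago vs limit 120 → met
3. condition 'flies over people' holds; aviation liability coverage $500,000 ≥ $500,000 → met
4. insurance policy review 258 days ago vs limit 270 → met
5. remote pilot certificate absent → not met
6. airframe inspection 183 days ago vs limit 180 → not met
7. condition 'flies beyond visual line of sight' does not hold → requirement n/a → met
Not met: 5, 6

5, 6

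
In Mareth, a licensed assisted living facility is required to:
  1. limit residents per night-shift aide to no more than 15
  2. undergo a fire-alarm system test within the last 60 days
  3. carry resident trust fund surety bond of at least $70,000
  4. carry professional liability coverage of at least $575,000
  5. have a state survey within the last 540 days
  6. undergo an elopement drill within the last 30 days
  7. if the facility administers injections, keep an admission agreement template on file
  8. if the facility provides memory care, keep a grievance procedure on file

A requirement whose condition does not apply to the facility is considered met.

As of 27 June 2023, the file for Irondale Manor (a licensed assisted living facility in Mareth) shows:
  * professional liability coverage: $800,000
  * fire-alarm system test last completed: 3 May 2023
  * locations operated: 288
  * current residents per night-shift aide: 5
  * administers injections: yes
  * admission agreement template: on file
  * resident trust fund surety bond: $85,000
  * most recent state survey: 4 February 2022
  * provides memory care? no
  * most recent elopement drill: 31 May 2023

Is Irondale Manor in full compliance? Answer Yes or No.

1. residents per night-shift aide 5 ≤ 15 → met
2. fire-alarm system test 55 days ago vs limit 60 → met
3. resident trust fund surety bond $85,000 ≥ $70,000 → met
4. professional liability coverage $800,000 ≥ $575,000 → met
5. state survey 508 days ago vs limit 540 → met
6. elopement drill 27 days ago vs limit 30 → met
7. condition 'administers injections' holds; admission agreement template present → met
8. condition 'provides memory care' does not hold → requirement n/a → met
All met.

Yes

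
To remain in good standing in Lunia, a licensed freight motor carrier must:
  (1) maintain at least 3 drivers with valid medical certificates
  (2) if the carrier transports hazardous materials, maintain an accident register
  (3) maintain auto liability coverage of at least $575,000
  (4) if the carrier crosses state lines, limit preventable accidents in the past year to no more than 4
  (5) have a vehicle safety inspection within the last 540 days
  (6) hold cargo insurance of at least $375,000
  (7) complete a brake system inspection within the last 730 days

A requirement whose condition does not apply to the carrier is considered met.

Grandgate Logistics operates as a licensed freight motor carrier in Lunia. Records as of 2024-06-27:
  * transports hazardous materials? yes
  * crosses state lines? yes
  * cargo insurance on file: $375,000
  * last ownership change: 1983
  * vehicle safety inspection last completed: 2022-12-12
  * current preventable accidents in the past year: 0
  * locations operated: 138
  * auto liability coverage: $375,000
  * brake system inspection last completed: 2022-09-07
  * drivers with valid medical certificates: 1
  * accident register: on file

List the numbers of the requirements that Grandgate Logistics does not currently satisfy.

1, 3, 5

1. drivers with valid medical certificates 1 < 3 → not met
2. condition 'transports hazardous materials' holds; accident register present → met
3. auto liability coverage $375,000 < $575,000 → not met
4. condition 'crosses state lines' holds; preventable accidents in the past year 0 ≤ 4 → met
5. vehicle safety inspection 563 days ago vs limit 540 → not met
6. cargo insurance $375,000 ≥ $375,000 → met
7. brake system inspection 659 days ago vs limit 730 → met
Not met: 1, 3, 5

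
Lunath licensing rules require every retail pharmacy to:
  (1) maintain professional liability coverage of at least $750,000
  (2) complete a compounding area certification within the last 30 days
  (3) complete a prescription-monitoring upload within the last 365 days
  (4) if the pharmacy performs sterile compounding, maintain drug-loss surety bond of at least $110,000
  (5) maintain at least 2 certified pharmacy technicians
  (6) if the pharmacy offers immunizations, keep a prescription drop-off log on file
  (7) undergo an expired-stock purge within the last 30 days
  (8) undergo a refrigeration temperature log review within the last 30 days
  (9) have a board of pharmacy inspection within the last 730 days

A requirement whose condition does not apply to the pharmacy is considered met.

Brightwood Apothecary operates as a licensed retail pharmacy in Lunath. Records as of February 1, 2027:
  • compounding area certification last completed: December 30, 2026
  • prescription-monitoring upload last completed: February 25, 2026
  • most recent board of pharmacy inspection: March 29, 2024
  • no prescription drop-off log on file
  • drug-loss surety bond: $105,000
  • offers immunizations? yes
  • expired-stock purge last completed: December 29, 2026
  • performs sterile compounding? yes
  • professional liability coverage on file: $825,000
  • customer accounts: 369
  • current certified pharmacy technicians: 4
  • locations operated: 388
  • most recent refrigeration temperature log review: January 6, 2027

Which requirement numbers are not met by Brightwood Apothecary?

1. professional liability coverage $825,000 ≥ $750,000 → met
2. compounding area certification 33 days ago vs limit 30 → not met
3. prescription-monitoring upload 341 days ago vs limit 365 → met
4. condition 'performs sterile compounding' holds; drug-loss surety bond $105,000 < $110,000 → not met
5. certified pharmacy technicians 4 ≥ 2 → met
6. condition 'offers immunizations' holds; prescription drop-off log absent → not met
7. expired-stock purge 34 days ago vs limit 30 → not met
8. refrigeration temperature log review 26 days ago vs limit 30 → met
9. board of pharmacy inspection 1039 days ago vs limit 730 → not met
Not met: 2, 4, 6, 7, 9

2, 4, 6, 7, 9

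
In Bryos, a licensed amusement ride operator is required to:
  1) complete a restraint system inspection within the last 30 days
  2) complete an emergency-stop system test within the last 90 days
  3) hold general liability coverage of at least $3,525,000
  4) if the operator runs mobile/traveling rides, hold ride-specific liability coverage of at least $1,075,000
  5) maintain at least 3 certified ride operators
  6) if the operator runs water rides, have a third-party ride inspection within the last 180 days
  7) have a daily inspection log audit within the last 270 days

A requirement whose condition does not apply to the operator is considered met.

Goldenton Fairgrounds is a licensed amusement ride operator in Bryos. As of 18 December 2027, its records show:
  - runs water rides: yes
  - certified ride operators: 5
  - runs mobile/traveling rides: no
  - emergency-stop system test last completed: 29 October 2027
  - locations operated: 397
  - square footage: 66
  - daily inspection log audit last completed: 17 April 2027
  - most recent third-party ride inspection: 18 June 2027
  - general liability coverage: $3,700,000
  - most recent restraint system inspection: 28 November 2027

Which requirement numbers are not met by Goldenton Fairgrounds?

6

1. restraint system inspection 20 days ago vs limit 30 → met
2. emergency-stop system test 50 days ago vs limit 90 → met
3. general liability coverage $3,700,000 ≥ $3,525,000 → met
4. condition 'runs mobile/traveling rides' does not hold → requirement n/a → met
5. certified ride operators 5 ≥ 3 → met
6. condition 'runs water rides' holds; third-party ride inspection 183 days ago vs limit 180 → not met
7. daily inspection log audit 245 days ago vs limit 270 → met
Not met: 6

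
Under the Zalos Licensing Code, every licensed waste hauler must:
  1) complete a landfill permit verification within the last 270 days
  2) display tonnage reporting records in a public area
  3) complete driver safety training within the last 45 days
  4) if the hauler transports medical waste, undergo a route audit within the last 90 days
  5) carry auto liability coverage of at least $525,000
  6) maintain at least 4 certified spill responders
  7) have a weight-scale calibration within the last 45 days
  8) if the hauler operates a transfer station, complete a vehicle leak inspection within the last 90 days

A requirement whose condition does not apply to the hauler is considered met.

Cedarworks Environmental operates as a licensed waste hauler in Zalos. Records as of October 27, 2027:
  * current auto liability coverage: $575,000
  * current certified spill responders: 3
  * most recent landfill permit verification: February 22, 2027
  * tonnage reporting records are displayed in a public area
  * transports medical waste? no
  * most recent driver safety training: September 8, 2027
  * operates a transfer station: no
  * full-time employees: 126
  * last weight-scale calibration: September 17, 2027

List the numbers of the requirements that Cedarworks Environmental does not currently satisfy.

3, 6

1. landfill permit verification 247 days ago vs limit 270 → met
2. tonnage reporting records present → met
3. driver safety training 49 days ago vs limit 45 → not met
4. condition 'transports medical waste' does not hold → requirement n/a → met
5. auto liability coverage $575,000 ≥ $525,000 → met
6. certified spill responders 3 < 4 → not met
7. weight-scale calibration 40 days ago vs limit 45 → met
8. condition 'operates a transfer station' does not hold → requirement n/a → met
Not met: 3, 6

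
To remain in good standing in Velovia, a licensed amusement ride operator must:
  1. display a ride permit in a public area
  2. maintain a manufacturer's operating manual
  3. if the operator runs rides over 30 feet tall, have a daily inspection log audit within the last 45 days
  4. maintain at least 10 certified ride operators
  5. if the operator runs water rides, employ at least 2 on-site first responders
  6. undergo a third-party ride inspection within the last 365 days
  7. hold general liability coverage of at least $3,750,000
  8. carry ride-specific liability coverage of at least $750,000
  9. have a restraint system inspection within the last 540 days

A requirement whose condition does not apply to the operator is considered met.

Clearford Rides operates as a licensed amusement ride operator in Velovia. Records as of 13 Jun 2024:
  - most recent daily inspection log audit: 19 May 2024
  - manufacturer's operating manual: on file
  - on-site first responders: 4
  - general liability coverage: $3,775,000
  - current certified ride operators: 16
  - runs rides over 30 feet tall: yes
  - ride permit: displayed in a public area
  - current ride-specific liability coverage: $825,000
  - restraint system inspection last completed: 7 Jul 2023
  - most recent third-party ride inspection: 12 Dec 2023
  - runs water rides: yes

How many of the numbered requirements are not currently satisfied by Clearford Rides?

0

1. ride permit present → met
2. manufacturer's operating manual present → met
3. condition 'runs rides over 30 feet tall' holds; daily inspection log audit 25 days ago vs limit 45 → met
4. certified ride operators 16 ≥ 10 → met
5. condition 'runs water rides' holds; on-site first responders 4 ≥ 2 → met
6. third-party ride inspection 184 days ago vs limit 365 → met
7. general liability coverage $3,775,000 ≥ $3,750,000 → met
8. ride-specific liability coverage $825,000 ≥ $750,000 → met
9. restraint system inspection 342 days ago vs limit 540 → met
Not met: 0 of 9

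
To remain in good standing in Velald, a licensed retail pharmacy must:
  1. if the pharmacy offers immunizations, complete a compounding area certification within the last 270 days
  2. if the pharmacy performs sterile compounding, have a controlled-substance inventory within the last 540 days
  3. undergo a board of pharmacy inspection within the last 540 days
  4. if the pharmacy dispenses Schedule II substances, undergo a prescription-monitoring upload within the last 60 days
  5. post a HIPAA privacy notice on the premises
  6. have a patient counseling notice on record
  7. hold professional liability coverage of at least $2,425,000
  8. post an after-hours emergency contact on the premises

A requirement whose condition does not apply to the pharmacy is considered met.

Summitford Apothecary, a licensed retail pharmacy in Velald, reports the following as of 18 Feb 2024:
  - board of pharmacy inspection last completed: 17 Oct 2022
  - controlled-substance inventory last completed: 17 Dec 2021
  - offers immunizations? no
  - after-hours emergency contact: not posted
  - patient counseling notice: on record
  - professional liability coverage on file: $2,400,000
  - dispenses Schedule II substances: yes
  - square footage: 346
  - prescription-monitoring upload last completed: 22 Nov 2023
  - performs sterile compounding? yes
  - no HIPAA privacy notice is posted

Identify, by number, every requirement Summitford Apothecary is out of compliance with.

1. condition 'offers immunizations' does not hold → requirement n/a → met
2. condition 'performs sterile compounding' holds; controlled-substance inventory 793 days ago vs limit 540 → not met
3. board of pharmacy inspection 489 days ago vs limit 540 → met
4. condition 'dispenses Schedule II substances' holds; prescription-monitoring upload 88 days ago vs limit 60 → not met
5. HIPAA privacy notice absent → not met
6. patient counseling notice present → met
7. professional liability coverage $2,400,000 < $2,425,000 → not met
8. after-hours emergency contact absent → not met
Not met: 2, 4, 5, 7, 8

2, 4, 5, 7, 8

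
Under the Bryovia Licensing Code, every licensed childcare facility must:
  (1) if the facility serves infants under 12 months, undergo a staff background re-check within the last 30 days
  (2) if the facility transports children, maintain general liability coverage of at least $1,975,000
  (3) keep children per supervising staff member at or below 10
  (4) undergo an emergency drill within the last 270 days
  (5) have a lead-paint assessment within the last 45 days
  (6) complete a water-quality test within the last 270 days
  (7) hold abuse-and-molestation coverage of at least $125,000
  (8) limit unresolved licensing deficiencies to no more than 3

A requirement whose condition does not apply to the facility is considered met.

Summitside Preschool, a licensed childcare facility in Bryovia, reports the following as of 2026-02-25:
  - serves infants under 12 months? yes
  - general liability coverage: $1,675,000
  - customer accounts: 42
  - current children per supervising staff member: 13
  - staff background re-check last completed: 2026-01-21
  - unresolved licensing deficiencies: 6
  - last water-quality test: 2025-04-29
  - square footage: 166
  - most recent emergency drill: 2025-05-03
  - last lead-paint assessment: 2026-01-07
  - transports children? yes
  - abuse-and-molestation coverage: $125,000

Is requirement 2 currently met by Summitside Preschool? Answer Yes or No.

2. condition 'transports children' holds; general liability coverage $1,675,000 < $1,975,000 → not met

No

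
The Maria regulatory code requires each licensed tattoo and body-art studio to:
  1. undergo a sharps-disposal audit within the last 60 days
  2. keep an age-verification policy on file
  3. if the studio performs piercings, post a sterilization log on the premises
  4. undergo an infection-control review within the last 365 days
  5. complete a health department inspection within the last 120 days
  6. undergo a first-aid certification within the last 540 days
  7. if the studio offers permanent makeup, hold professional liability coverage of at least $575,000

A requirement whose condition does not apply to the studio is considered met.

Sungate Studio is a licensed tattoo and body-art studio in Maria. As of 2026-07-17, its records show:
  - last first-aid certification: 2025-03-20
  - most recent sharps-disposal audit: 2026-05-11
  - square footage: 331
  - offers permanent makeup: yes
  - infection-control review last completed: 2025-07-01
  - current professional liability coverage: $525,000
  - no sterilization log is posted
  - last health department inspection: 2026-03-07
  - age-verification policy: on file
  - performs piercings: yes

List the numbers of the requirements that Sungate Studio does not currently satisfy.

1, 3, 4, 5, 7

1. sharps-disposal audit 67 days ago vs limit 60 → not met
2. age-verification policy present → met
3. condition 'performs piercings' holds; sterilization log absent → not met
4. infection-control review 381 days ago vs limit 365 → not met
5. health department inspection 132 days ago vs limit 120 → not met
6. first-aid certification 484 days ago vs limit 540 → met
7. condition 'offers permanent makeup' holds; professional liability coverage $525,000 < $575,000 → not met
Not met: 1, 3, 4, 5, 7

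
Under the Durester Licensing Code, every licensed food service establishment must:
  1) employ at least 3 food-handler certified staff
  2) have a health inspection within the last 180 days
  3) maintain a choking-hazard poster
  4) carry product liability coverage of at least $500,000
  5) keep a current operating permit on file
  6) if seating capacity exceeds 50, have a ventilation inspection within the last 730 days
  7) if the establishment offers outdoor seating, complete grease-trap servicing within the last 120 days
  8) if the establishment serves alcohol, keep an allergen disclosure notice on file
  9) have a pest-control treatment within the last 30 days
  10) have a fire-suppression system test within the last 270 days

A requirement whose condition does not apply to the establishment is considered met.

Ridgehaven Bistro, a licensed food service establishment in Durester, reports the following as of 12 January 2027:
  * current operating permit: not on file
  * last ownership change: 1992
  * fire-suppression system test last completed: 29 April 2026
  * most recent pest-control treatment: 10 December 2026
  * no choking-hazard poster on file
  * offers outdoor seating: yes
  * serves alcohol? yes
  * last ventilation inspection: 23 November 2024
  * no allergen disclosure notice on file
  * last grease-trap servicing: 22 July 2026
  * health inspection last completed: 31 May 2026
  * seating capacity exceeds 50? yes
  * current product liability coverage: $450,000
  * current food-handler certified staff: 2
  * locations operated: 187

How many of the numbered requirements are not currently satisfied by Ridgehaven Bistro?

1. food-handler certified staff 2 < 3 → not met
2. health inspection 226 days ago vs limit 180 → not met
3. choking-hazard poster absent → not met
4. product liability coverage $450,000 < $500,000 → not met
5. current operating permit absent → not met
6. condition 'seating capacity exceeds 50' holds; ventilation inspection 780 days ago vs limit 730 → not met
7. condition 'offers outdoor seating' holds; grease-trap servicing 174 days ago vs limit 120 → not met
8. condition 'serves alcohol' holds; allergen disclosure notice absent → not met
9. pest-control treatment 33 days ago vs limit 30 → not met
10. fire-suppression system test 258 days ago vs limit 270 → met
Not met: 9 of 10

9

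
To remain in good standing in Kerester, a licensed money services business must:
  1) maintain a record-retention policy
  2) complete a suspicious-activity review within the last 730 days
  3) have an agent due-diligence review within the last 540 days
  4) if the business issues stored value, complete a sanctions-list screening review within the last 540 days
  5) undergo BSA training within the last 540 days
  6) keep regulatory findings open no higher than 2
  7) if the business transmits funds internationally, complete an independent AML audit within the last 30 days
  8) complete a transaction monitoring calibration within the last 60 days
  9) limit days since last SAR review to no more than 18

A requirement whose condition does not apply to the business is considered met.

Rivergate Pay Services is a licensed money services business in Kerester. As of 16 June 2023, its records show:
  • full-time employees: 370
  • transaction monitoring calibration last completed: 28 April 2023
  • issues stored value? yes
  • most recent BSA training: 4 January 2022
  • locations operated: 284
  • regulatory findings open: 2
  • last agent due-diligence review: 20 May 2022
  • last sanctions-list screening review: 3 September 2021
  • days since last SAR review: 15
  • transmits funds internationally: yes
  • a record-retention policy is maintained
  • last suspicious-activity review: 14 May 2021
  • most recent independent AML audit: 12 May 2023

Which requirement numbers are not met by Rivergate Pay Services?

2, 4, 7

1. record-retention policy present → met
2. suspicious-activity review 763 days ago vs limit 730 → not met
3. agent due-diligence review 392 days ago vs limit 540 → met
4. condition 'issues stored value' holds; sanctions-list screening review 651 days ago vs limit 540 → not met
5. BSA training 528 days ago vs limit 540 → met
6. regulatory findings open 2 ≤ 2 → met
7. condition 'transmits funds internationally' holds; independent AML audit 35 days ago vs limit 30 → not met
8. transaction monitoring calibration 49 days ago vs limit 60 → met
9. days since last SAR review 15 ≤ 18 → met
Not met: 2, 4, 7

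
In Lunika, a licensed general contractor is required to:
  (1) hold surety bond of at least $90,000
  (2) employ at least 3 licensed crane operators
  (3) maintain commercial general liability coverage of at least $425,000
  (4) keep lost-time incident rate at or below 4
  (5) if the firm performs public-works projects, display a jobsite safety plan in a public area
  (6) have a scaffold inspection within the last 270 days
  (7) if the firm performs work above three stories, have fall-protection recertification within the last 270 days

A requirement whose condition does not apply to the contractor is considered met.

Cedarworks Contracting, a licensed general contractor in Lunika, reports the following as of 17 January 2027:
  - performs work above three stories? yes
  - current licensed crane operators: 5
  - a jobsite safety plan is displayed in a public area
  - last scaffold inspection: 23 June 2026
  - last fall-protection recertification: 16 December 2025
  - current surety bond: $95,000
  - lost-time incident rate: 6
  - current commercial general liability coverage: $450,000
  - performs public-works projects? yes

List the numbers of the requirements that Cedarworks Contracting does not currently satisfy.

1. surety bond $95,000 ≥ $90,000 → met
2. licensed crane operators 5 ≥ 3 → met
3. commercial general liability coverage $450,000 ≥ $425,000 → met
4. lost-time incident rate 6 > 4 → not met
5. condition 'performs public-works projects' holds; jobsite safety plan present → met
6. scaffold inspection 208 days ago vs limit 270 → met
7. condition 'performs work above three stories' holds; fall-protection recertification 397 days ago vs limit 270 → not met
Not met: 4, 7

4, 7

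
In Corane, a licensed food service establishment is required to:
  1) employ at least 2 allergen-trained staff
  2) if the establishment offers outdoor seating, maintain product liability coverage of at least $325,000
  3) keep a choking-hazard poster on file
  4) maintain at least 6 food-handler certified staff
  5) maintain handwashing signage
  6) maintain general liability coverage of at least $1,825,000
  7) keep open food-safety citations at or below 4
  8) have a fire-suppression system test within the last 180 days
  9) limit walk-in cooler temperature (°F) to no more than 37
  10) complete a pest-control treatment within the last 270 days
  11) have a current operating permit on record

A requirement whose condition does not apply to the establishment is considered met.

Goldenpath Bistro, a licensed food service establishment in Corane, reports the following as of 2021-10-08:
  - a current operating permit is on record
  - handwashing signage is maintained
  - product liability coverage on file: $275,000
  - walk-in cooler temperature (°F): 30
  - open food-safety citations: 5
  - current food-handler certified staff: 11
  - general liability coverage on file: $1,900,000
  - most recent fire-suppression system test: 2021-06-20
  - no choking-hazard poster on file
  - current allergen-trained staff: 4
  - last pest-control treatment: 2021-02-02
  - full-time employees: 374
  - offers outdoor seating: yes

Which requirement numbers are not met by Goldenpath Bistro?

1. allergen-trained staff 4 ≥ 2 → met
2. condition 'offers outdoor seating' holds; product liability coverage $275,000 < $325,000 → not met
3. choking-hazard poster absent → not met
4. food-handler certified staff 11 ≥ 6 → met
5. handwashing signage present → met
6. general liability coverage $1,900,000 ≥ $1,825,000 → met
7. open food-safety citations 5 > 4 → not met
8. fire-suppression system test 110 days ago vs limit 180 → met
9. walk-in cooler temperature (°F) 30 ≤ 37 → met
10. pest-control treatment 248 days ago vs limit 270 → met
11. current operating permit present → met
Not met: 2, 3, 7

2, 3, 7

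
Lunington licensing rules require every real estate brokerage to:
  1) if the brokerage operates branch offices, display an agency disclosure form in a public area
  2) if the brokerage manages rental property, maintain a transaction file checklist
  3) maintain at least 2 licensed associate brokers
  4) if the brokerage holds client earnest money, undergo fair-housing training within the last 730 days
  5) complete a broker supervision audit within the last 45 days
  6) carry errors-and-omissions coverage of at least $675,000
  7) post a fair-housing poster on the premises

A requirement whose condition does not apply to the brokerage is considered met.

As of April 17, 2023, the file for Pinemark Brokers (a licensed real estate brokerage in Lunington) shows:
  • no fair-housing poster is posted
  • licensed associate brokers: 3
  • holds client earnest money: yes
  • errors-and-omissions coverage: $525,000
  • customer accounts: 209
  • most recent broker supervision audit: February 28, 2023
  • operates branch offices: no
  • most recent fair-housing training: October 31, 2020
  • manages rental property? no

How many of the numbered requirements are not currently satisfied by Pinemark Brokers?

1. condition 'operates branch offices' does not hold → requirement n/a → met
2. condition 'manages rental property' does not hold → requirement n/a → met
3. licensed associate brokers 3 ≥ 2 → met
4. condition 'holds client earnest money' holds; fair-housing training 898 days ago vs limit 730 → not met
5. broker supervision audit 48 days ago vs limit 45 → not met
6. errors-and-omissions coverage $525,000 < $675,000 → not met
7. fair-housing poster absent → not met
Not met: 4 of 7

4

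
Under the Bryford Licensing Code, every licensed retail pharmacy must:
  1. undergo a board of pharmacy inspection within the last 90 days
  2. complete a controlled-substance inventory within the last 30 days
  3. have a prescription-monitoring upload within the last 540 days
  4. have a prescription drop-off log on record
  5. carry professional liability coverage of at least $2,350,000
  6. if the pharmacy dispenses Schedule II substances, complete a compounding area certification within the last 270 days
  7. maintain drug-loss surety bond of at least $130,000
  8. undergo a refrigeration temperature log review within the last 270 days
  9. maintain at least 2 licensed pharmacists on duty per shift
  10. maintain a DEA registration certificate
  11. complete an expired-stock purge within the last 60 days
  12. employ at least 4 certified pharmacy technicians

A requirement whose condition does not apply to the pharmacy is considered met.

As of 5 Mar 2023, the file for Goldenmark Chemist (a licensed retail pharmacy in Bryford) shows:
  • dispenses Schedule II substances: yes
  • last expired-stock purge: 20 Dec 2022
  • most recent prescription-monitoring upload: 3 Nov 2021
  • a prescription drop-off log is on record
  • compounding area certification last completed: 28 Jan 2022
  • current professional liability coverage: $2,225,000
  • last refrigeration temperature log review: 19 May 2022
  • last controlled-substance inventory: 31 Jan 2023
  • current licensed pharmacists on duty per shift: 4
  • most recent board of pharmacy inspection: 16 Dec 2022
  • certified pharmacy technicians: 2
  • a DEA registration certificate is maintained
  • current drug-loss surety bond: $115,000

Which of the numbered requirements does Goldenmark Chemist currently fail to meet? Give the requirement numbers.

1. board of pharmacy inspection 79 days ago vs limit 90 → met
2. controlled-substance inventory 33 days ago vs limit 30 → not met
3. prescription-monitoring upload 487 days ago vs limit 540 → met
4. prescription drop-off log present → met
5. professional liability coverage $2,225,000 < $2,350,000 → not met
6. condition 'dispenses Schedule II substances' holds; compounding area certification 401 days ago vs limit 270 → not met
7. drug-loss surety bond $115,000 < $130,000 → not met
8. refrigeration temperature log review 290 days ago vs limit 270 → not met
9. licensed pharmacists on duty per shift 4 ≥ 2 → met
10. DEA registration certificate present → met
11. expired-stock purge 75 days ago vs limit 60 → not met
12. certified pharmacy technicians 2 < 4 → not met
Not met: 2, 5, 6, 7, 8, 11, 12

2, 5, 6, 7, 8, 11, 12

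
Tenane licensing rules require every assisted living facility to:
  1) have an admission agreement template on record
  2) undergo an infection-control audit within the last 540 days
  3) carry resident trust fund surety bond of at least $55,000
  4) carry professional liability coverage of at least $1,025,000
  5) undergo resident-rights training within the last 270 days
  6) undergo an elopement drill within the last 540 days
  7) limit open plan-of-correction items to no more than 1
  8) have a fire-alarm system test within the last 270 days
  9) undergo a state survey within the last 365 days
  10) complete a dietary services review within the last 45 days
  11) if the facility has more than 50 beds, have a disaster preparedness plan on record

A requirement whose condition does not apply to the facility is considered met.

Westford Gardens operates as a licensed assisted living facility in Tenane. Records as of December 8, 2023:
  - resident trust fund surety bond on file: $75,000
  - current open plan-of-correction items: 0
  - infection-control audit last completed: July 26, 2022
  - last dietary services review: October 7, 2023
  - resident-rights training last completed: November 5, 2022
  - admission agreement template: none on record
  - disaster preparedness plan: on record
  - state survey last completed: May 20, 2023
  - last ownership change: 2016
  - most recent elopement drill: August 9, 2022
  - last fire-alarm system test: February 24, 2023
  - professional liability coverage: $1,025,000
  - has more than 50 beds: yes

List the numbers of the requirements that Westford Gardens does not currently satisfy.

1, 5, 8, 10

1. admission agreement template absent → not met
2. infection-control audit 500 days ago vs limit 540 → met
3. resident trust fund surety bond $75,000 ≥ $55,000 → met
4. professional liability coverage $1,025,000 ≥ $1,025,000 → met
5. resident-rights training 398 days ago vs limit 270 → not met
6. elopement drill 486 days ago vs limit 540 → met
7. open plan-of-correction items 0 ≤ 1 → met
8. fire-alarm system test 287 days ago vs limit 270 → not met
9. state survey 202 days ago vs limit 365 → met
10. dietary services review 62 days ago vs limit 45 → not met
11. condition 'has more than 50 beds' holds; disaster preparedness plan present → met
Not met: 1, 5, 8, 10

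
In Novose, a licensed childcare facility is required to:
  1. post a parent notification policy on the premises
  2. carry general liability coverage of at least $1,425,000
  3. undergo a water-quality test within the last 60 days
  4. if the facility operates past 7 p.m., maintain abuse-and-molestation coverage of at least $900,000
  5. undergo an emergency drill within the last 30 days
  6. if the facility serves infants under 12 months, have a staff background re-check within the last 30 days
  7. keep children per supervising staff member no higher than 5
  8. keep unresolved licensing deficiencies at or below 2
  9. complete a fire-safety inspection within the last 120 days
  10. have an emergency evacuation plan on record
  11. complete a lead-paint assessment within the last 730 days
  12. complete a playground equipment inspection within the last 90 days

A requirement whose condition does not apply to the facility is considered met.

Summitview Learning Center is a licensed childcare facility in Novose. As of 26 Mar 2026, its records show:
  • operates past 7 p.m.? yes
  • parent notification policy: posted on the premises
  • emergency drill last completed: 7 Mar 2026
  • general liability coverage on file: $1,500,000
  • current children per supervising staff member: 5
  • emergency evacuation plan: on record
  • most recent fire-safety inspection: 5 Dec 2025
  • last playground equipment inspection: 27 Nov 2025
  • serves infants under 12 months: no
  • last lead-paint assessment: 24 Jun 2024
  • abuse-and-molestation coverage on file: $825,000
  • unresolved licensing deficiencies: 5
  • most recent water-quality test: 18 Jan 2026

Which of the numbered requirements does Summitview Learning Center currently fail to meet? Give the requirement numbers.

3, 4, 8, 12

1. parent notification policy present → met
2. general liability coverage $1,500,000 ≥ $1,425,000 → met
3. water-quality test 67 days ago vs limit 60 → not met
4. condition 'operates past 7 p.m.' holds; abuse-and-molestation coverage $825,000 < $900,000 → not met
5. emergency drill 19 days ago vs limit 30 → met
6. condition 'serves infants under 12 months' does not hold → requirement n/a → met
7. children per supervising staff member 5 ≤ 5 → met
8. unresolved licensing deficiencies 5 > 2 → not met
9. fire-safety inspection 111 days ago vs limit 120 → met
10. emergency evacuation plan present → met
11. lead-paint assessment 640 days ago vs limit 730 → met
12. playground equipment inspection 119 days ago vs limit 90 → not met
Not met: 3, 4, 8, 12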